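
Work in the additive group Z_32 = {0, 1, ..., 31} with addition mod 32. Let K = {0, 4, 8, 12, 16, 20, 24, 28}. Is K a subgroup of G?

Yes

|K| = 8 divides |G| = 32, consistent with Lagrange.
K contains the identity, every element's inverse is in K, and K is closed under +: it is a subgroup.
In fact K = ⟨4⟩.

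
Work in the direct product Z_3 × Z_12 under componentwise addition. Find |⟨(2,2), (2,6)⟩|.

18

|⟨(2,2)⟩| = 6 and |⟨(2,6)⟩| = 6, so |H| is a multiple of lcm(6, 6) = 6 and divides |G| = 36.
Closing under the operation: H = {(0,0), (0,2), (0,4), (0,6), (0,8), (0,10), (1,0), (1,2), (1,4), (1,6), (1,8), (1,10), (2,0), (2,2), (2,4), (2,6), (2,8), (2,10)}, so |H| = 18.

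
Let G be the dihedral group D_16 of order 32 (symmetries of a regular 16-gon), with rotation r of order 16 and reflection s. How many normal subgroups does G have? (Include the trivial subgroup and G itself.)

G has 36 subgroups. Checking conjugation-invariance by order — order 1: 1/1 normal; order 2: 1/17 normal; order 4: 1/9 normal; order 8: 1/5 normal; order 16: 3/3 normal; order 32: 1/1 normal.
Total normal subgroups: 8.

8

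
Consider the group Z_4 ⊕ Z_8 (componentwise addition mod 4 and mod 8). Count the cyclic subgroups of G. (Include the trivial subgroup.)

14

Each element a generates a cyclic subgroup ⟨a⟩; distinct elements may generate the same one (a cyclic group of order d has φ(d) generators).
Cyclic subgroups by order — order 1: 1; order 2: 3; order 4: 6; order 8: 4.
Total: 14.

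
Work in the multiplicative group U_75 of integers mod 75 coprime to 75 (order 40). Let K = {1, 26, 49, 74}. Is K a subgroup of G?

|K| = 4 divides |G| = 40, consistent with Lagrange.
K contains the identity, every element's inverse is in K, and K is closed under ·: it is a subgroup.

Yes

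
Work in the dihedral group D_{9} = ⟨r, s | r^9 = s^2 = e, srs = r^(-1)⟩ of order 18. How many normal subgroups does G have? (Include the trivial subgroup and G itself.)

4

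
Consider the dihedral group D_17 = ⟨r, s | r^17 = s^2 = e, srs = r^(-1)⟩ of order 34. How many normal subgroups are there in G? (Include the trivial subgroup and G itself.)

3

G has 20 subgroups. Checking conjugation-invariance by order — order 1: 1/1 normal; order 2: 0/17 normal; order 17: 1/1 normal; order 34: 1/1 normal.
Total normal subgroups: 3.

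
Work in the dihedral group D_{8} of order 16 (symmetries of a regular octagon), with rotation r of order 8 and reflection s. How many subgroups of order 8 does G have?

3

|G| = 16 and 8 | 16, so subgroups of order 8 are possible by Lagrange.
The subgroups of order 8 are: {e, r, r^2, r^3, r^4, r^5, r^6, r^7}; {e, r^2, r^4, r^6, s, r^2s, r^4s, r^6s}; {e, r^2, r^4, r^6, rs, r^3s, r^5s, r^7s}.
So G has 3 subgroups of order 8.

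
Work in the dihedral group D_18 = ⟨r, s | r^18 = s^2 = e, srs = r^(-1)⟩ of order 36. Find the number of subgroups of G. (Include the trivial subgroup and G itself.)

45

|G| = 36, so by Lagrange every subgroup order divides 36. Divisors: 1, 2, 3, 4, 6, 9, 12, 18, 36.
Subgroups by order — order 1: 1; order 2: 19; order 3: 1; order 4: 9; order 6: 7; order 9: 1; order 12: 3; order 18: 3; order 36: 1.
Total: 1 + 19 + 1 + 9 + 7 + 1 + 3 + 3 + 1 = 45.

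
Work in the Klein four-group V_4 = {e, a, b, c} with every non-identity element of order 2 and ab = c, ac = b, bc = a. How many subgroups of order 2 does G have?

3

|G| = 4 and 2 | 4, so subgroups of order 2 are possible by Lagrange.
The subgroups of order 2 are: {e, a}; {e, b}; {e, c}.
So G has 3 subgroups of order 2.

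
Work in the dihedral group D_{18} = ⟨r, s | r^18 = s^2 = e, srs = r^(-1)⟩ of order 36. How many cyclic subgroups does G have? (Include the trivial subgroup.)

24

A cyclic subgroup of order d is generated by each of its φ(d) elements of order d, so the cyclic subgroups of order d number (#elements of order d)/φ(d).
Cyclic subgroups by order — order 1: 1; order 2: 19; order 3: 1; order 6: 1; order 9: 1; order 18: 1.
Total: 24.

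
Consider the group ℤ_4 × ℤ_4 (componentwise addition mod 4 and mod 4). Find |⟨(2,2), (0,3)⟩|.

8

|⟨(2,2)⟩| = 2 and |⟨(0,3)⟩| = 4, so |H| is a multiple of lcm(2, 4) = 4 and divides |G| = 16.
Closing under the operation: H = {(0,0), (0,1), (0,2), (0,3), (2,0), (2,1), (2,2), (2,3)}, so |H| = 8.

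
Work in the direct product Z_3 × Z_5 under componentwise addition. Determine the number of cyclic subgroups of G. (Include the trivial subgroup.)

Group the elements of G by the cyclic subgroup they generate; each cyclic subgroup of order d accounts for φ(d) elements.
Cyclic subgroups by order — order 1: 1; order 3: 1; order 5: 1; order 15: 1.
Total: 4.

4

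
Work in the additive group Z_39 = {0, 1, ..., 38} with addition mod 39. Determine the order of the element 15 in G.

In Z_39, the order of an element a is n/gcd(a, n).
gcd(15, 39) = 3, so |⟨15⟩| = 39/3 = 13.

13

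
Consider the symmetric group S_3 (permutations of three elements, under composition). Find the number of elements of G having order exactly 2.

3

The elements of order 2 are: (2 3), (1 2), (1 3).
That's 3.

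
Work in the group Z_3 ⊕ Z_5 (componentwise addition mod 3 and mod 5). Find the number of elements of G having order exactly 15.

An element (a,b) has order lcm(ord(a), ord(b)); count pairs with lcm equal to 15.
Enumerating gives 8 such elements.

8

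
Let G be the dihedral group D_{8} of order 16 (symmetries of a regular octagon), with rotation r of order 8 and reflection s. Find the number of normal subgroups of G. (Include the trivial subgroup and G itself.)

G has 19 subgroups. Checking conjugation-invariance by order — order 1: 1/1 normal; order 2: 1/9 normal; order 4: 1/5 normal; order 8: 3/3 normal; order 16: 1/1 normal.
Total normal subgroups: 7.

7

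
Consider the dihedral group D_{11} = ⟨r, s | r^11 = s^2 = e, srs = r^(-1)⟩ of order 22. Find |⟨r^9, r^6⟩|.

|⟨r^9⟩| = 11 and |⟨r^6⟩| = 11, so |H| is a multiple of lcm(11, 11) = 11 and divides |G| = 22.
Closing under the operation: H = {e, r, r^2, r^3, r^4, r^5, r^6, r^7, r^8, r^9, r^10}, so |H| = 11.

11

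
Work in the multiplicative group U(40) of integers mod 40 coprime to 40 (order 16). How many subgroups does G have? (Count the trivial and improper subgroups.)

|G| = 16, so by Lagrange every subgroup order divides 16. Divisors: 1, 2, 4, 8, 16.
Subgroups by order — order 1: 1; order 2: 7; order 4: 11; order 8: 7; order 16: 1.
Total: 1 + 7 + 11 + 7 + 1 = 27.

27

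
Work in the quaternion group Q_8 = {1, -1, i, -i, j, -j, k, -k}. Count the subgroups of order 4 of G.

3

|G| = 8 and 4 | 8, so subgroups of order 4 are possible by Lagrange.
The subgroups of order 4 are: {1, -1, i, -i}; {1, -1, j, -j}; {1, -1, k, -k}.
So G has 3 subgroups of order 4.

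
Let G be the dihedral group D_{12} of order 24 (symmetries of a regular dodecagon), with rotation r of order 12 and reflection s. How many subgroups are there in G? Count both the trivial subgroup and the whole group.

|G| = 24, so by Lagrange every subgroup order divides 24. Divisors: 1, 2, 3, 4, 6, 8, 12, 24.
Subgroups by order — order 1: 1; order 2: 13; order 3: 1; order 4: 7; order 6: 5; order 8: 3; order 12: 3; order 24: 1.
Total: 1 + 13 + 1 + 7 + 5 + 3 + 3 + 1 = 34.

34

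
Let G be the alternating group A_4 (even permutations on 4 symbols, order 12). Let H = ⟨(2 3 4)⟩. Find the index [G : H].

|⟨(2 3 4)⟩| = 3 and |G| = 12.
By Lagrange, [G : H] = |G|/|H| = 12/3 = 4.

4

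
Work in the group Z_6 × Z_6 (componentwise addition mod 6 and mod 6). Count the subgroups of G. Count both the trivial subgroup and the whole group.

|G| = 36, so by Lagrange every subgroup order divides 36. Divisors: 1, 2, 3, 4, 6, 9, 12, 18, 36.
Subgroups by order — order 1: 1; order 2: 3; order 3: 4; order 4: 1; order 6: 12; order 9: 1; order 12: 4; order 18: 3; order 36: 1.
Total: 1 + 3 + 4 + 1 + 12 + 1 + 4 + 3 + 1 = 30.

30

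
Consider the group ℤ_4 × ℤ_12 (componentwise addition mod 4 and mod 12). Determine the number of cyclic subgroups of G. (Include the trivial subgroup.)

20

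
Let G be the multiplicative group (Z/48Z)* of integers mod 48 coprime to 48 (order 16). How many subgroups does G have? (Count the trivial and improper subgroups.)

27

|G| = 16, so by Lagrange every subgroup order divides 16. Divisors: 1, 2, 4, 8, 16.
Subgroups by order — order 1: 1; order 2: 7; order 4: 11; order 8: 7; order 16: 1.
Total: 1 + 7 + 11 + 7 + 1 = 27.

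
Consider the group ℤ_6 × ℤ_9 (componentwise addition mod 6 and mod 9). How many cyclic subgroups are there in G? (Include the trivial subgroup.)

Group the elements of G by the cyclic subgroup they generate; each cyclic subgroup of order d accounts for φ(d) elements.
Cyclic subgroups by order — order 1: 1; order 2: 1; order 3: 4; order 6: 4; order 9: 3; order 18: 3.
Total: 16.

16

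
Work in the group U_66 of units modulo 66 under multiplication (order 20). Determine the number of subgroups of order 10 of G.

|G| = 20 and 10 | 20, so subgroups of order 10 are possible by Lagrange.
The subgroups of order 10 are: {1, 7, 13, 19, 25, 31, 37, 43, 49, 61}; {1, 17, 25, 29, 31, 35, 37, 41, 49, 65}; {1, 5, 23, 25, 31, 37, 47, 49, 53, 59}.
So G has 3 subgroups of order 10.

3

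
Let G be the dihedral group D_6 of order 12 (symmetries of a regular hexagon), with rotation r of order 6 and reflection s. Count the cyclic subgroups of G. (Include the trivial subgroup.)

10

Group the elements of G by the cyclic subgroup they generate; each cyclic subgroup of order d accounts for φ(d) elements.
Cyclic subgroups by order — order 1: 1; order 2: 7; order 3: 1; order 6: 1.
Total: 10.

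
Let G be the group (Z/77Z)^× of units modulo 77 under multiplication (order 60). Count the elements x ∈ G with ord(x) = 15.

The elements of order 15 are: 4, 9, 16, 25, 37, 53, 58, 60.
That's 8.

8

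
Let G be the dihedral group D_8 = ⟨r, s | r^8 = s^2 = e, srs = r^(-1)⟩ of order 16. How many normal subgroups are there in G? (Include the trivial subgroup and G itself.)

G has 19 subgroups. Checking conjugation-invariance by order — order 1: 1/1 normal; order 2: 1/9 normal; order 4: 1/5 normal; order 8: 3/3 normal; order 16: 1/1 normal.
Total normal subgroups: 7.

7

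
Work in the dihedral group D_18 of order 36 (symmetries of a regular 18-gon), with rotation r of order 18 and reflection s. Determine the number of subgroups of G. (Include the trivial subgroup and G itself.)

|G| = 36, so by Lagrange every subgroup order divides 36. Divisors: 1, 2, 3, 4, 6, 9, 12, 18, 36.
Subgroups by order — order 1: 1; order 2: 19; order 3: 1; order 4: 9; order 6: 7; order 9: 1; order 12: 3; order 18: 3; order 36: 1.
Total: 1 + 19 + 1 + 9 + 7 + 1 + 3 + 3 + 1 = 45.

45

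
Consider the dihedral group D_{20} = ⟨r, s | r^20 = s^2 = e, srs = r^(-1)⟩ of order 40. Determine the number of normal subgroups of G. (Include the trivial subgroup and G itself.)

G has 48 subgroups. Checking conjugation-invariance by order — order 1: 1/1 normal; order 2: 1/21 normal; order 4: 1/11 normal; order 5: 1/1 normal; order 8: 0/5 normal; order 10: 1/5 normal; order 20: 3/3 normal; order 40: 1/1 normal.
Total normal subgroups: 9.

9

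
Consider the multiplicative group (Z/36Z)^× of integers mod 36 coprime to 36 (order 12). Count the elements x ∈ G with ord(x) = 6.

6

The elements of order 6 are: 5, 7, 11, 23, 29, 31.
That's 6.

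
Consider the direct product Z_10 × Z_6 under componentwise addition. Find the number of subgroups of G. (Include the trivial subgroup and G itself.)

20

|G| = 60, so by Lagrange every subgroup order divides 60. Divisors: 1, 2, 3, 4, 5, 6, 10, 12, 15, 20, 30, 60.
Subgroups by order — order 1: 1; order 2: 3; order 3: 1; order 4: 1; order 5: 1; order 6: 3; order 10: 3; order 12: 1; order 15: 1; order 20: 1; order 30: 3; order 60: 1.
Total: 1 + 3 + 1 + 1 + 1 + 3 + 3 + 1 + 1 + 1 + 3 + 1 = 20.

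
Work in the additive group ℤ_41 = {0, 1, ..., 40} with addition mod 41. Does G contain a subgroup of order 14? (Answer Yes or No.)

No

14 does not divide |G| = 41, so by Lagrange no subgroup of order 14 exists.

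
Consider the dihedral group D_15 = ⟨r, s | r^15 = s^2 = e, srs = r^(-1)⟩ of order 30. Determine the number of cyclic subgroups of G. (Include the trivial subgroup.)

Group the elements of G by the cyclic subgroup they generate; each cyclic subgroup of order d accounts for φ(d) elements.
Cyclic subgroups by order — order 1: 1; order 2: 15; order 3: 1; order 5: 1; order 15: 1.
Total: 19.

19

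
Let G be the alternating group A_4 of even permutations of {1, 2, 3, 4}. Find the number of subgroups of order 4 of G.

1

|G| = 12 and 4 | 12, so subgroups of order 4 are possible by Lagrange.
The subgroups of order 4 are: {e, (1 2)(3 4), (1 3)(2 4), (1 4)(2 3)}.
So G has 1 subgroup of order 4.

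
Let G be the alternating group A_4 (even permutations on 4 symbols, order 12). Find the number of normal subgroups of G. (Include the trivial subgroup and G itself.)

3

G has 10 subgroups. Checking conjugation-invariance by order — order 1: 1/1 normal; order 2: 0/3 normal; order 3: 0/4 normal; order 4: 1/1 normal; order 12: 1/1 normal.
Total normal subgroups: 3.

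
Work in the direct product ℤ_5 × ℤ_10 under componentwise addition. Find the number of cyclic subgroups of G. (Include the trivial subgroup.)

A cyclic subgroup of order d is generated by each of its φ(d) elements of order d, so the cyclic subgroups of order d number (#elements of order d)/φ(d).
Cyclic subgroups by order — order 1: 1; order 2: 1; order 5: 6; order 10: 6.
Total: 14.

14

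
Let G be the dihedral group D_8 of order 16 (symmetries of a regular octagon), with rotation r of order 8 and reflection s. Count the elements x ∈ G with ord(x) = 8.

The elements of order 8 are: r, r^3, r^5, r^7.
That's 4.

4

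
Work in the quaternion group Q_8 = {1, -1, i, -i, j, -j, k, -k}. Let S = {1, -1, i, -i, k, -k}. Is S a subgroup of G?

|S| = 6 does not divide |G| = 8, so by Lagrange S is not a subgroup.

No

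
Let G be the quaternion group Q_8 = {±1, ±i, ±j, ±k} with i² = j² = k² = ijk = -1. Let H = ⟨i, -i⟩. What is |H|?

|⟨i⟩| = 4 and |⟨-i⟩| = 4, so |H| is a multiple of lcm(4, 4) = 4 and divides |G| = 8.
Closing under the operation: H = {1, -1, i, -i}, so |H| = 4.

4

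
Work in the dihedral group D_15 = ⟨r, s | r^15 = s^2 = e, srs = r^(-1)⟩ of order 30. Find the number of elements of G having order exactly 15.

8

The elements of order 15 are: r, r^2, r^4, r^7, r^8, r^11, r^13, r^14.
That's 8.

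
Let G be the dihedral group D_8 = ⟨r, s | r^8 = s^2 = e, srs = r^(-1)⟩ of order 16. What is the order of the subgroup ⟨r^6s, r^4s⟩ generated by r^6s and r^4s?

|⟨r^6s⟩| = 2 and |⟨r^4s⟩| = 2, so |H| is a multiple of lcm(2, 2) = 2 and divides |G| = 16.
Closing under the operation: H = {e, r^2, r^4, r^6, s, r^2s, r^4s, r^6s}, so |H| = 8.

8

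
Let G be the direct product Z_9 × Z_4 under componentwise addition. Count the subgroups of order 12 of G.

|G| = 36 and 12 | 36, so subgroups of order 12 are possible by Lagrange.
The subgroups of order 12 are: {(0,0), (0,1), (0,2), (0,3), (3,0), (3,1), (3,2), (3,3), (6,0), (6,1), (6,2), (6,3)}.
So G has 1 subgroup of order 12.

1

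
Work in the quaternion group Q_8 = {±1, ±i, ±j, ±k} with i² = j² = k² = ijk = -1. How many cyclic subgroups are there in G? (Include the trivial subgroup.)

A cyclic subgroup of order d is generated by each of its φ(d) elements of order d, so the cyclic subgroups of order d number (#elements of order d)/φ(d).
Cyclic subgroups by order — order 1: 1; order 2: 1; order 4: 3.
Total: 5.

5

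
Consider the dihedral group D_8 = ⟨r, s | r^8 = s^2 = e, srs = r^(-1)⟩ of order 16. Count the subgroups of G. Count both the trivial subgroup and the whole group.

|G| = 16, so by Lagrange every subgroup order divides 16. Divisors: 1, 2, 4, 8, 16.
Subgroups by order — order 1: 1; order 2: 9; order 4: 5; order 8: 3; order 16: 1.
Total: 1 + 9 + 5 + 3 + 1 = 19.

19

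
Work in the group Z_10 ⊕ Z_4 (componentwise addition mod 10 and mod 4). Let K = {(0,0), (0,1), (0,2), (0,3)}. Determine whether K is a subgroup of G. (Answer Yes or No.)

|K| = 4 divides |G| = 40, consistent with Lagrange.
K contains the identity, every element's inverse is in K, and K is closed under +: it is a subgroup.
In fact K = ⟨(0,1)⟩.

Yes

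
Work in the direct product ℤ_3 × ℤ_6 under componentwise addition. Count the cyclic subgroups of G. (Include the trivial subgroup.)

10

Each element a generates a cyclic subgroup ⟨a⟩; distinct elements may generate the same one (a cyclic group of order d has φ(d) generators).
Cyclic subgroups by order — order 1: 1; order 2: 1; order 3: 4; order 6: 4.
Total: 10.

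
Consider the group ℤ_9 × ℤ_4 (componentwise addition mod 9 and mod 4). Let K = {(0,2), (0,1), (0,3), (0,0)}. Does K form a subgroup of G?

|K| = 4 divides |G| = 36, consistent with Lagrange.
K contains the identity, every element's inverse is in K, and K is closed under +: it is a subgroup.
In fact K = ⟨(0,1)⟩.

Yes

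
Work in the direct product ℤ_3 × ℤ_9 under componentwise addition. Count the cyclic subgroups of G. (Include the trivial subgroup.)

8

Each element a generates a cyclic subgroup ⟨a⟩; distinct elements may generate the same one (a cyclic group of order d has φ(d) generators).
Cyclic subgroups by order — order 1: 1; order 3: 4; order 9: 3.
Total: 8.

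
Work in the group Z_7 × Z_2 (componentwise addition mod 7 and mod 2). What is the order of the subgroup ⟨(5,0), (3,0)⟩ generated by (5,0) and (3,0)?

7

|⟨(5,0)⟩| = 7 and |⟨(3,0)⟩| = 7, so |H| is a multiple of lcm(7, 7) = 7 and divides |G| = 14.
Closing under the operation: H = {(0,0), (1,0), (2,0), (3,0), (4,0), (5,0), (6,0)}, so |H| = 7.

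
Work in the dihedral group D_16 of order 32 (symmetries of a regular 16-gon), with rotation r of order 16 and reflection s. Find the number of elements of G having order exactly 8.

4

The elements of order 8 are: r^2, r^6, r^10, r^14.
That's 4.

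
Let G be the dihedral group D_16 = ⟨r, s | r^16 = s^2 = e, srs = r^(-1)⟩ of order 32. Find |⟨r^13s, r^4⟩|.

8

|⟨r^13s⟩| = 2 and |⟨r^4⟩| = 4, so |H| is a multiple of lcm(2, 4) = 4 and divides |G| = 32.
Closing under the operation: H = {e, r^4, r^8, r^12, rs, r^5s, r^9s, r^13s}, so |H| = 8.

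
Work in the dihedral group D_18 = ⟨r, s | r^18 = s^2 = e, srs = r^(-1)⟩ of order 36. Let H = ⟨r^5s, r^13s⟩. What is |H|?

|⟨r^5s⟩| = 2 and |⟨r^13s⟩| = 2, so |H| is a multiple of lcm(2, 2) = 2 and divides |G| = 36.
Closing under the operation: H = {e, r^2, r^4, r^6, r^8, r^10, r^12, r^14, r^16, rs, r^3s, r^5s, r^7s, r^9s, r^11s, r^13s, r^15s, r^17s}, so |H| = 18.

18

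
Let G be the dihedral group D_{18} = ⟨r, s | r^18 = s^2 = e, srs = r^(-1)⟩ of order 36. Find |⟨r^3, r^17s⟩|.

|⟨r^3⟩| = 6 and |⟨r^17s⟩| = 2, so |H| is a multiple of lcm(6, 2) = 6 and divides |G| = 36.
Closing under the operation: H = {e, r^3, r^6, r^9, r^12, r^15, r^2s, r^5s, r^8s, r^11s, r^14s, r^17s}, so |H| = 12.

12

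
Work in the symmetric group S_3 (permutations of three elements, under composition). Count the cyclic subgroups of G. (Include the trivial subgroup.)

A cyclic subgroup of order d is generated by each of its φ(d) elements of order d, so the cyclic subgroups of order d number (#elements of order d)/φ(d).
Cyclic subgroups by order — order 1: 1; order 2: 3; order 3: 1.
Total: 5.

5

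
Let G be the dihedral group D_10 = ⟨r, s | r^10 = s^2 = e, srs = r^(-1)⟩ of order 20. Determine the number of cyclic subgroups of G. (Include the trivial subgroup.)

A cyclic subgroup of order d is generated by each of its φ(d) elements of order d, so the cyclic subgroups of order d number (#elements of order d)/φ(d).
Cyclic subgroups by order — order 1: 1; order 2: 11; order 5: 1; order 10: 1.
Total: 14.

14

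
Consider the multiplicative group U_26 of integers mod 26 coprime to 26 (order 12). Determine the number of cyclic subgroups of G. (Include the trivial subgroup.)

Group the elements of G by the cyclic subgroup they generate; each cyclic subgroup of order d accounts for φ(d) elements.
Cyclic subgroups by order — order 1: 1; order 2: 1; order 3: 1; order 4: 1; order 6: 1; order 12: 1.
Total: 6.

6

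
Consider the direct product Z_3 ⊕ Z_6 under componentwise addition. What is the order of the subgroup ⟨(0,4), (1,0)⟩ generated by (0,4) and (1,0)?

|⟨(0,4)⟩| = 3 and |⟨(1,0)⟩| = 3, so |H| is a multiple of lcm(3, 3) = 3 and divides |G| = 18.
Closing under the operation: H = {(0,0), (0,2), (0,4), (1,0), (1,2), (1,4), (2,0), (2,2), (2,4)}, so |H| = 9.

9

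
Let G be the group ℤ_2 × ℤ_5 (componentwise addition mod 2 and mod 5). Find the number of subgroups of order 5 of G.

1

|G| = 10 and 5 | 10, so subgroups of order 5 are possible by Lagrange.
The subgroups of order 5 are: {(0,0), (0,1), (0,2), (0,3), (0,4)}.
So G has 1 subgroup of order 5.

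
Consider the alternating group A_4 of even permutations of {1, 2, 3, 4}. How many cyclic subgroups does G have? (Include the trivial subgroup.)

8

A cyclic subgroup of order d is generated by each of its φ(d) elements of order d, so the cyclic subgroups of order d number (#elements of order d)/φ(d).
Cyclic subgroups by order — order 1: 1; order 2: 3; order 3: 4.
Total: 8.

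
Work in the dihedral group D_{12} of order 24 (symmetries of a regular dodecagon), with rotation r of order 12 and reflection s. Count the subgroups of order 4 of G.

|G| = 24 and 4 | 24, so subgroups of order 4 are possible by Lagrange.
The subgroups of order 4 are: {e, r^6, r^4s, r^10s}; {e, r^6, r^5s, r^11s}; {e, r^6, r^2s, r^8s}; {e, r^3, r^6, r^9}; … (7 in all).
So G has 7 subgroups of order 4.

7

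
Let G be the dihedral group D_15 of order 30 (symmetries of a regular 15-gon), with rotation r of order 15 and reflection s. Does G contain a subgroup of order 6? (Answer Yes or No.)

6 | 30. A subgroup of order 6 is {e, r^5, r^10, s, r^5s, r^10s}.

Yes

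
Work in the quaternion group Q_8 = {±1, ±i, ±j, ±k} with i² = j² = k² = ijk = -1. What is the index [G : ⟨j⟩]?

|⟨j⟩| = 4 and |G| = 8.
By Lagrange, [G : H] = |G|/|H| = 8/4 = 2.

2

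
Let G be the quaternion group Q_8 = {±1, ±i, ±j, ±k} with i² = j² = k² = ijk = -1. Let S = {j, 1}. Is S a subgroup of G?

No

j ∈ S but its inverse -j ∉ S, so S is not a subgroup.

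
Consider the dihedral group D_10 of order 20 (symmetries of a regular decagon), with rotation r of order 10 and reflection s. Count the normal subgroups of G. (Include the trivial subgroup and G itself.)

7

G has 22 subgroups. Checking conjugation-invariance by order — order 1: 1/1 normal; order 2: 1/11 normal; order 4: 0/5 normal; order 5: 1/1 normal; order 10: 3/3 normal; order 20: 1/1 normal.
Total normal subgroups: 7.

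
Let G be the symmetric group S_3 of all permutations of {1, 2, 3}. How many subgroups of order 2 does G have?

3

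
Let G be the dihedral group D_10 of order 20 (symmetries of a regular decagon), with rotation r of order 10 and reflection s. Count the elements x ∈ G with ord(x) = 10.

The elements of order 10 are: r, r^3, r^7, r^9.
That's 4.

4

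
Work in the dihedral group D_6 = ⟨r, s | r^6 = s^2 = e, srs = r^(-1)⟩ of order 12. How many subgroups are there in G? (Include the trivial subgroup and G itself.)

16

|G| = 12, so by Lagrange every subgroup order divides 12. Divisors: 1, 2, 3, 4, 6, 12.
Subgroups by order — order 1: 1; order 2: 7; order 3: 1; order 4: 3; order 6: 3; order 12: 1.
Total: 1 + 7 + 1 + 3 + 3 + 1 = 16.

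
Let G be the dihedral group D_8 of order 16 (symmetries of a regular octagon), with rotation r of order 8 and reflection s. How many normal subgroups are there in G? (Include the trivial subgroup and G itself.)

7

G has 19 subgroups. Checking conjugation-invariance by order — order 1: 1/1 normal; order 2: 1/9 normal; order 4: 1/5 normal; order 8: 3/3 normal; order 16: 1/1 normal.
Total normal subgroups: 7.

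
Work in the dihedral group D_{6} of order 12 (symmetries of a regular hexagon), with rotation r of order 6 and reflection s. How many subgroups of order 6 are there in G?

|G| = 12 and 6 | 12, so subgroups of order 6 are possible by Lagrange.
The subgroups of order 6 are: {e, r, r^2, r^3, r^4, r^5}; {e, r^2, r^4, s, r^2s, r^4s}; {e, r^2, r^4, rs, r^3s, r^5s}.
So G has 3 subgroups of order 6.

3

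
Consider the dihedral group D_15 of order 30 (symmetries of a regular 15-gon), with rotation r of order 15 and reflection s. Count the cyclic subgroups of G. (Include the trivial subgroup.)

Group the elements of G by the cyclic subgroup they generate; each cyclic subgroup of order d accounts for φ(d) elements.
Cyclic subgroups by order — order 1: 1; order 2: 15; order 3: 1; order 5: 1; order 15: 1.
Total: 19.

19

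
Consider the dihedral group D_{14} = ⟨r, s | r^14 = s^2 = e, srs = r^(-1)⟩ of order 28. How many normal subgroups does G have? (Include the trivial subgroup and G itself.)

7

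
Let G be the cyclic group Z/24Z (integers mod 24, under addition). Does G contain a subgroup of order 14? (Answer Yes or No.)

No

14 does not divide |G| = 24, so by Lagrange no subgroup of order 14 exists.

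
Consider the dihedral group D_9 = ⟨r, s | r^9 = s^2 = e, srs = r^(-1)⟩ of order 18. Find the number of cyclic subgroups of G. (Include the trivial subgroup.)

A cyclic subgroup of order d is generated by each of its φ(d) elements of order d, so the cyclic subgroups of order d number (#elements of order d)/φ(d).
Cyclic subgroups by order — order 1: 1; order 2: 9; order 3: 1; order 9: 1.
Total: 12.

12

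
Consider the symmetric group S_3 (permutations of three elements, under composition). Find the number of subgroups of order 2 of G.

3

|G| = 6 and 2 | 6, so subgroups of order 2 are possible by Lagrange.
The subgroups of order 2 are: {e, (1 2)}; {e, (1 3)}; {e, (2 3)}.
So G has 3 subgroups of order 2.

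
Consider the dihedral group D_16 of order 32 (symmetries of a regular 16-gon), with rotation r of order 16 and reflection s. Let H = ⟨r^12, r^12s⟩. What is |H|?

8

|⟨r^12⟩| = 4 and |⟨r^12s⟩| = 2, so |H| is a multiple of lcm(4, 2) = 4 and divides |G| = 32.
Closing under the operation: H = {e, r^4, r^8, r^12, s, r^4s, r^8s, r^12s}, so |H| = 8.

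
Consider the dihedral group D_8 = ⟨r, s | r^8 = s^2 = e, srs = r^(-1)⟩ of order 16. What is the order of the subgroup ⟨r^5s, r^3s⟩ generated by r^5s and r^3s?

8

|⟨r^5s⟩| = 2 and |⟨r^3s⟩| = 2, so |H| is a multiple of lcm(2, 2) = 2 and divides |G| = 16.
Closing under the operation: H = {e, r^2, r^4, r^6, rs, r^3s, r^5s, r^7s}, so |H| = 8.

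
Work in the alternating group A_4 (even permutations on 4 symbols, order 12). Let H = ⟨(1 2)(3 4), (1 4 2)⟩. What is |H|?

12

|⟨(1 2)(3 4)⟩| = 2 and |⟨(1 4 2)⟩| = 3, so |H| is a multiple of lcm(2, 3) = 6 and divides |G| = 12.
Closing {(1 2)(3 4), (1 4 2)} under the group operation gives all of G, so |H| = 12.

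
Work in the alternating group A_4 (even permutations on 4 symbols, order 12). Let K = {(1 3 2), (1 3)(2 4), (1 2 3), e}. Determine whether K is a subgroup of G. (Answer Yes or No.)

Closure fails: (1 3 2) ∘ (1 3)(2 4) = (1 2 4) ∉ K. So K is not a subgroup.

No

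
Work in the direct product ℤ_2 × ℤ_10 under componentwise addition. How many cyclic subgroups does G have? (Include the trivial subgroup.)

A cyclic subgroup of order d is generated by each of its φ(d) elements of order d, so the cyclic subgroups of order d number (#elements of order d)/φ(d).
Cyclic subgroups by order — order 1: 1; order 2: 3; order 5: 1; order 10: 3.
Total: 8.

8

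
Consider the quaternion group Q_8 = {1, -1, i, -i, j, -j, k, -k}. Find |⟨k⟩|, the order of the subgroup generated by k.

4

Computing powers of k: the smallest k with (k)^k = e is k = 4.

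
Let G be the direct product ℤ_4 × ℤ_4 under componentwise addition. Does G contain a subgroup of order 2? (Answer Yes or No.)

2 | 16. A subgroup of order 2 is {(0,0), (0,2)}.

Yes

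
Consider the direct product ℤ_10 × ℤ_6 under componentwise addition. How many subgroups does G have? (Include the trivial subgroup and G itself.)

20

|G| = 60, so by Lagrange every subgroup order divides 60. Divisors: 1, 2, 3, 4, 5, 6, 10, 12, 15, 20, 30, 60.
Subgroups by order — order 1: 1; order 2: 3; order 3: 1; order 4: 1; order 5: 1; order 6: 3; order 10: 3; order 12: 1; order 15: 1; order 20: 1; order 30: 3; order 60: 1.
Total: 1 + 3 + 1 + 1 + 1 + 3 + 3 + 1 + 1 + 1 + 3 + 1 = 20.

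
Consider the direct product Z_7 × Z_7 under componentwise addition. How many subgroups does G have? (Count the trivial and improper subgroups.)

|G| = 49, so by Lagrange every subgroup order divides 49. Divisors: 1, 7, 49.
Subgroups by order — order 1: 1; order 7: 8; order 49: 1.
Total: 1 + 8 + 1 = 10.

10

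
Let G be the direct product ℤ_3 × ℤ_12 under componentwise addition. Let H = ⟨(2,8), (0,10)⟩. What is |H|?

18

|⟨(2,8)⟩| = 3 and |⟨(0,10)⟩| = 6, so |H| is a multiple of lcm(3, 6) = 6 and divides |G| = 36.
Closing under the operation: H = {(0,0), (0,2), (0,4), (0,6), (0,8), (0,10), (1,0), (1,2), (1,4), (1,6), (1,8), (1,10), (2,0), (2,2), (2,4), (2,6), (2,8), (2,10)}, so |H| = 18.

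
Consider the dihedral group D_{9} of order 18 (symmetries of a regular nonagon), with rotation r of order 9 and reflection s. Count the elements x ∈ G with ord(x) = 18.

No element of G has order 18 (even though 18 | 18).

0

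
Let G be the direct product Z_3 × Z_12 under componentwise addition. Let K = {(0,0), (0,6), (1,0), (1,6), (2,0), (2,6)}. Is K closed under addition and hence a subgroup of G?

Yes

|K| = 6 divides |G| = 36, consistent with Lagrange.
K contains the identity, every element's inverse is in K, and K is closed under +: it is a subgroup.
In fact K = ⟨(2,6)⟩.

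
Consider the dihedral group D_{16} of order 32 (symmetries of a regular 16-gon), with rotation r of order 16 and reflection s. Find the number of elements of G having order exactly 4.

2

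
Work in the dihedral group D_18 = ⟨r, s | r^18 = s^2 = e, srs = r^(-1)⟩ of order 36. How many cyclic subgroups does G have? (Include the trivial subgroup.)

24

A cyclic subgroup of order d is generated by each of its φ(d) elements of order d, so the cyclic subgroups of order d number (#elements of order d)/φ(d).
Cyclic subgroups by order — order 1: 1; order 2: 19; order 3: 1; order 6: 1; order 9: 1; order 18: 1.
Total: 24.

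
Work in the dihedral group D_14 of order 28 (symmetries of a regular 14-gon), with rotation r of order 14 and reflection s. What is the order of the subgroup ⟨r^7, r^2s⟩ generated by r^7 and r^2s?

4

|⟨r^7⟩| = 2 and |⟨r^2s⟩| = 2, so |H| is a multiple of lcm(2, 2) = 2 and divides |G| = 28.
Closing under the operation: H = {e, r^7, r^2s, r^9s}, so |H| = 4.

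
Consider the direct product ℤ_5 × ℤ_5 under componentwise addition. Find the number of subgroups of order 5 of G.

|G| = 25 and 5 | 25, so subgroups of order 5 are possible by Lagrange.
The subgroups of order 5 are: {(0,0), (0,1), (0,2), (0,3), (0,4)}; {(0,0), (1,0), (2,0), (3,0), (4,0)}; {(0,0), (1,1), (2,2), (3,3), (4,4)}; {(0,0), (1,2), (2,4), (3,1), (4,3)}; … (6 in all).
So G has 6 subgroups of order 5.

6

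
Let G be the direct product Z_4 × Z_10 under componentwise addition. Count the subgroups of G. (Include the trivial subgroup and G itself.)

|G| = 40, so by Lagrange every subgroup order divides 40. Divisors: 1, 2, 4, 5, 8, 10, 20, 40.
Subgroups by order — order 1: 1; order 2: 3; order 4: 3; order 5: 1; order 8: 1; order 10: 3; order 20: 3; order 40: 1.
Total: 1 + 3 + 3 + 1 + 1 + 3 + 3 + 1 = 16.

16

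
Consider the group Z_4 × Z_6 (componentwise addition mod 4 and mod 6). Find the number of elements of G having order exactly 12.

8

An element (a,b) has order lcm(ord(a), ord(b)); count pairs with lcm equal to 12.
Enumerating gives 8 such elements.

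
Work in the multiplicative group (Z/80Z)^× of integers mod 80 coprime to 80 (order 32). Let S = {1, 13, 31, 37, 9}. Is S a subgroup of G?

|S| = 5 does not divide |G| = 32, so by Lagrange S is not a subgroup.

No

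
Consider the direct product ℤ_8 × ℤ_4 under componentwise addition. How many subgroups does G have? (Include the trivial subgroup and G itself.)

22

|G| = 32, so by Lagrange every subgroup order divides 32. Divisors: 1, 2, 4, 8, 16, 32.
Subgroups by order — order 1: 1; order 2: 3; order 4: 7; order 8: 7; order 16: 3; order 32: 1.
Total: 1 + 3 + 7 + 7 + 3 + 1 = 22.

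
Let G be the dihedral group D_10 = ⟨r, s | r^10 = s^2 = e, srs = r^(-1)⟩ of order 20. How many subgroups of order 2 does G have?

11

|G| = 20 and 2 | 20, so subgroups of order 2 are possible by Lagrange.
The subgroups of order 2 are: {e, r^2s}; {e, r^3s}; {e, r^4s}; {e, r^5}; … (11 in all).
So G has 11 subgroups of order 2.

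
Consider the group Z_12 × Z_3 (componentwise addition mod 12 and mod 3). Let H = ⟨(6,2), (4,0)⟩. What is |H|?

|⟨(6,2)⟩| = 6 and |⟨(4,0)⟩| = 3, so |H| is a multiple of lcm(6, 3) = 6 and divides |G| = 36.
Closing under the operation: H = {(0,0), (0,1), (0,2), (2,0), (2,1), (2,2), (4,0), (4,1), (4,2), (6,0), (6,1), (6,2), (8,0), (8,1), (8,2), (10,0), (10,1), (10,2)}, so |H| = 18.

18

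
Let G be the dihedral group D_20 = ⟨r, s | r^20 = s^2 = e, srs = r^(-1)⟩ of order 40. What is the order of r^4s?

Computing powers of r^4s: the smallest k with (r^4s)^k = e is k = 2.

2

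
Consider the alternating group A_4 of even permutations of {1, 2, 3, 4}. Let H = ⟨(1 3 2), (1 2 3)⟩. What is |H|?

3

|⟨(1 3 2)⟩| = 3 and |⟨(1 2 3)⟩| = 3, so |H| is a multiple of lcm(3, 3) = 3 and divides |G| = 12.
Closing under the operation: H = {e, (1 2 3), (1 3 2)}, so |H| = 3.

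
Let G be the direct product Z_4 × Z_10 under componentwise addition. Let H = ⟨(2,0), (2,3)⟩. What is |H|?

|⟨(2,0)⟩| = 2 and |⟨(2,3)⟩| = 10, so |H| is a multiple of lcm(2, 10) = 10 and divides |G| = 40.
Closing under the operation: H = {(0,0), (0,1), (0,2), (0,3), (0,4), (0,5), (0,6), (0,7), (0,8), (0,9), (2,0), (2,1), (2,2), (2,3), (2,4), (2,5), (2,6), (2,7), (2,8), (2,9)}, so |H| = 20.

20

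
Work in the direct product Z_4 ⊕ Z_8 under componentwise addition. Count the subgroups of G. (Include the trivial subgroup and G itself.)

22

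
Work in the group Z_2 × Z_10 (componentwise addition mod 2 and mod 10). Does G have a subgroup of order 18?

18 does not divide |G| = 20, so by Lagrange no subgroup of order 18 exists.

No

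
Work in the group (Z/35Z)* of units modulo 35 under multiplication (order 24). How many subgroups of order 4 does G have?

3

|G| = 24 and 4 | 24, so subgroups of order 4 are possible by Lagrange.
The subgroups of order 4 are: {1, 13, 27, 29}; {1, 8, 22, 29}; {1, 6, 29, 34}.
So G has 3 subgroups of order 4.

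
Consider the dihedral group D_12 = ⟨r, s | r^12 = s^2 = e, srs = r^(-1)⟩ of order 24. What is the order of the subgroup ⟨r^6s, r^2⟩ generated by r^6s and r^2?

|⟨r^6s⟩| = 2 and |⟨r^2⟩| = 6, so |H| is a multiple of lcm(2, 6) = 6 and divides |G| = 24.
Closing under the operation: H = {e, r^2, r^4, r^6, r^8, r^10, s, r^2s, r^4s, r^6s, r^8s, r^10s}, so |H| = 12.

12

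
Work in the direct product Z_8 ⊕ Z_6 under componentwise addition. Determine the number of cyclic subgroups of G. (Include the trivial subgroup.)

Group the elements of G by the cyclic subgroup they generate; each cyclic subgroup of order d accounts for φ(d) elements.
Cyclic subgroups by order — order 1: 1; order 2: 3; order 3: 1; order 4: 2; order 6: 3; order 8: 2; order 12: 2; order 24: 2.
Total: 16.

16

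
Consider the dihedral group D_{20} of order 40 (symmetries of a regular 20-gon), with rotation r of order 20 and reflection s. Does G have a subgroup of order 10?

Yes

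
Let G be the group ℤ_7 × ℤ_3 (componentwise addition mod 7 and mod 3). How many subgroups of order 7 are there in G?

1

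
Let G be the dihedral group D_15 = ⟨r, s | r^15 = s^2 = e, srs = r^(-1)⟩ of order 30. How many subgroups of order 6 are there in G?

5

|G| = 30 and 6 | 30, so subgroups of order 6 are possible by Lagrange.
The subgroups of order 6 are: {e, r^5, r^10, s, r^5s, r^10s}; {e, r^5, r^10, rs, r^6s, r^11s}; {e, r^5, r^10, r^2s, r^7s, r^12s}; {e, r^5, r^10, r^3s, r^8s, r^13s}; … (5 in all).
So G has 5 subgroups of order 6.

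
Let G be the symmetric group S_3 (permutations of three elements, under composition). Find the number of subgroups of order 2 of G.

|G| = 6 and 2 | 6, so subgroups of order 2 are possible by Lagrange.
The subgroups of order 2 are: {e, (1 2)}; {e, (1 3)}; {e, (2 3)}.
So G has 3 subgroups of order 2.

3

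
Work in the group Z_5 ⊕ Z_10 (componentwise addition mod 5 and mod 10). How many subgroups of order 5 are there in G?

|G| = 50 and 5 | 50, so subgroups of order 5 are possible by Lagrange.
The subgroups of order 5 are: {(0,0), (0,2), (0,4), (0,6), (0,8)}; {(0,0), (1,0), (2,0), (3,0), (4,0)}; {(0,0), (1,2), (2,4), (3,6), (4,8)}; {(0,0), (1,4), (2,8), (3,2), (4,6)}; … (6 in all).
So G has 6 subgroups of order 5.

6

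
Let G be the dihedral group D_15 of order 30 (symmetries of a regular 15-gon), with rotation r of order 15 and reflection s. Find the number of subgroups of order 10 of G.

|G| = 30 and 10 | 30, so subgroups of order 10 are possible by Lagrange.
The subgroups of order 10 are: {e, r^3, r^6, r^9, r^12, rs, r^4s, r^7s, r^10s, r^13s}; {e, r^3, r^6, r^9, r^12, r^2s, r^5s, r^8s, r^11s, r^14s}; {e, r^3, r^6, r^9, r^12, s, r^3s, r^6s, r^9s, r^12s}.
So G has 3 subgroups of order 10.

3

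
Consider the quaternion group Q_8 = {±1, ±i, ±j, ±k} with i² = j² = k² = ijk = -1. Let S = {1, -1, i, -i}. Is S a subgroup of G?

Yes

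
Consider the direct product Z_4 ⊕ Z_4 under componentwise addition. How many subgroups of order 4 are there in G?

|G| = 16 and 4 | 16, so subgroups of order 4 are possible by Lagrange.
The subgroups of order 4 are: {(0,0), (0,1), (0,2), (0,3)}; {(0,0), (0,2), (2,0), (2,2)}; {(0,0), (0,2), (2,1), (2,3)}; {(0,0), (1,0), (2,0), (3,0)}; … (7 in all).
So G has 7 subgroups of order 4.

7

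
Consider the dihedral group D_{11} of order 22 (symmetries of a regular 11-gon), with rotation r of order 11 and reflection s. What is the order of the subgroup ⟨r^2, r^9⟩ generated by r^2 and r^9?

|⟨r^2⟩| = 11 and |⟨r^9⟩| = 11, so |H| is a multiple of lcm(11, 11) = 11 and divides |G| = 22.
Closing under the operation: H = {e, r, r^2, r^3, r^4, r^5, r^6, r^7, r^8, r^9, r^10}, so |H| = 11.

11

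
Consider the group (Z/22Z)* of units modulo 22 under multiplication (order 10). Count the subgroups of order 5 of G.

1

|G| = 10 and 5 | 10, so subgroups of order 5 are possible by Lagrange.
The subgroups of order 5 are: {1, 3, 5, 9, 15}.
So G has 1 subgroup of order 5.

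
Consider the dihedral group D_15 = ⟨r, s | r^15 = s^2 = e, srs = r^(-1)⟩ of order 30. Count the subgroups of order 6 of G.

5

|G| = 30 and 6 | 30, so subgroups of order 6 are possible by Lagrange.
The subgroups of order 6 are: {e, r^5, r^10, s, r^5s, r^10s}; {e, r^5, r^10, rs, r^6s, r^11s}; {e, r^5, r^10, r^2s, r^7s, r^12s}; {e, r^5, r^10, r^3s, r^8s, r^13s}; … (5 in all).
So G has 5 subgroups of order 6.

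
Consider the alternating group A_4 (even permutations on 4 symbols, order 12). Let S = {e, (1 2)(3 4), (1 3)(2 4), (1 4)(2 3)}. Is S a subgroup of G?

Yes

|S| = 4 divides |G| = 12, consistent with Lagrange.
S contains the identity, every element's inverse is in S, and S is closed under ∘: it is a subgroup.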